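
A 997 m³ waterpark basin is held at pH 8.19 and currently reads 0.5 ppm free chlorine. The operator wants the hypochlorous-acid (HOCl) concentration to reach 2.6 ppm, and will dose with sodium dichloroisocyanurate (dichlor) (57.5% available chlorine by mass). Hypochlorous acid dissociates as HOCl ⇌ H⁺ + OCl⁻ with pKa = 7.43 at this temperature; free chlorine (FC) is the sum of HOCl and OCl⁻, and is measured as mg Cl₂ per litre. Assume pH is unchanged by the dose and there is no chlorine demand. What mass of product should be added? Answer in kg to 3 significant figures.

Volume: 997 m³ = 997,000 L.
[OCl⁻]/[HOCl] = 10^(pH − pKa) = 10^(8.19 − 7.43) = 5.754; fraction as HOCl = 1/(1 + 5.754) = 0.1481.
Free chlorine required for 2.6 ppm HOCl: 2.6 / 0.1481 = 17.56 ppm.
FC to add: 17.56 − 0.5 = 17.06 mg/L as Cl₂.
Cl₂ equivalent: 17.06 mg/L × 997,000 L = 17,010 g.
Product at 57.5% available Cl: 17,010 / 0.575 = 29,580 g.

29.6 kg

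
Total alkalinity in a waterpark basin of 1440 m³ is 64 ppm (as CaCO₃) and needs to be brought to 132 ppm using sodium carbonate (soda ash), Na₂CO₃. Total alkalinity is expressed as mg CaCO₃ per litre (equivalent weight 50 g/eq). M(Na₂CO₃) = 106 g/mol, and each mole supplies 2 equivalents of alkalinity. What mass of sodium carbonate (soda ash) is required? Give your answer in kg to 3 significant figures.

Volume: 1440 m³ = 1,440,000 L.
Alkalinity to add: (132 − 64) = 68 mg/L as CaCO₃ × 1,440,000 L = 97,920 g as CaCO₃.
Equivalents: 97,920 g ÷ 50 g/eq = 1958 eq.
Each mole of Na₂CO₃ supplies 2 eq, so 1958 / 2 = 979.2 mol.
Mass: 979.2 mol × 106 g/mol = 103,800 g.

104 kg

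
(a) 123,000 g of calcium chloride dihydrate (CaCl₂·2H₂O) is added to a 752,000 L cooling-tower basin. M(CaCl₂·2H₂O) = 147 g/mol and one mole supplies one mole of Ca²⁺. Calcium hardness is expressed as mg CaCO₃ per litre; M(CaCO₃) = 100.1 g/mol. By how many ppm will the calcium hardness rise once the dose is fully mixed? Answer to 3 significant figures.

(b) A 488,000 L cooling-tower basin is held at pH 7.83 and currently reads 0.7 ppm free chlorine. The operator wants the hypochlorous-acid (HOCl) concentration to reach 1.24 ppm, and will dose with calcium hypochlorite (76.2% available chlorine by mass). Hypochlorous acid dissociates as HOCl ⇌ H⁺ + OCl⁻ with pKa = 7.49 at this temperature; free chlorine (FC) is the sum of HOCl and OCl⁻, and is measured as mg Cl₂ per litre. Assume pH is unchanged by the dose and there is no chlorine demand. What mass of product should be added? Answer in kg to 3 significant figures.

(a) Moles of Ca²⁺: 123,000 g ÷ 147 g/mol = 836.7 mol.
(a) As CaCO₃: 836.7 mol × 100.1 g/mol = 83,760 g.
(a) Rise: 83,760 g / 752,000 L × 1000 = 111.4 mg/L.

(b) [OCl⁻]/[HOCl] = 10^(pH − pKa) = 10^(7.83 − 7.49) = 2.188; fraction as HOCl = 1/(1 + 2.188) = 0.3137.
(b) Free chlorine required for 1.24 ppm HOCl: 1.24 / 0.3137 = 3.953 ppm.
(b) FC to add: 3.953 − 0.7 = 3.253 mg/L as Cl₂.
(b) Cl₂ equivalent: 3.253 mg/L × 488,000 L = 1587 g.
(b) Product at 76.2% available Cl: 1587 / 0.762 = 2083 g.

(a) 111 ppm; (b) 2.08 kg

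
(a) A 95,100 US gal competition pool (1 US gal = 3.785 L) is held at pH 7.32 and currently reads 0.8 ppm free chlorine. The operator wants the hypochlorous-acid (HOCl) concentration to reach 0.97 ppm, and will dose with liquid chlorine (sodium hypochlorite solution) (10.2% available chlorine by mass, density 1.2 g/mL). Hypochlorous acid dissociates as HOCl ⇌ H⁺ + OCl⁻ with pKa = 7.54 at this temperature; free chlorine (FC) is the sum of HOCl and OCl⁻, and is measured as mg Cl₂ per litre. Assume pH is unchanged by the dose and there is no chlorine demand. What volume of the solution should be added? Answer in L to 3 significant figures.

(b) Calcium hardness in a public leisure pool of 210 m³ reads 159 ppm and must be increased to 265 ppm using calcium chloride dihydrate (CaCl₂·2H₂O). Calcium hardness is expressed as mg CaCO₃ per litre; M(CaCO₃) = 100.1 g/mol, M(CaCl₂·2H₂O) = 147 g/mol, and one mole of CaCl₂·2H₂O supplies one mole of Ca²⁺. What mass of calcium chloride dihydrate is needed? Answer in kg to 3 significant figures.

(a) Volume: 95,100 US gal × 3.785 L/gal = 359,954 L.
(a) [OCl⁻]/[HOCl] = 10^(pH − pKa) = 10^(7.32 − 7.54) = 0.6026; fraction as HOCl = 1/(1 + 0.6026) = 0.624.
(a) Free chlorine required for 0.97 ppm HOCl: 0.97 / 0.624 = 1.554 ppm.
(a) FC to add: 1.554 − 0.8 = 0.7545 mg/L as Cl₂.
(a) Cl₂ equivalent: 0.7545 mg/L × 359,954 L = 271.6 g.
(a) Product at 10.2% available Cl: 271.6 / 0.102 = 2663 g.
(a) Volume: 2663 g ÷ 1.2 g/mL = 2219 mL.

(b) Volume: 210 m³ = 210,000 L.
(b) Hardness to add: (265 − 159) = 106 mg/L as CaCO₃ × 210,000 L = 22,260 g as CaCO₃.
(b) Moles of Ca²⁺ (1 mol Ca²⁺ ≡ 1 mol CaCO₃): 22,260 / 100.1 g/mol = 222.4 mol.
(b) Mass of CaCl₂·2H₂O: 222.4 × 147 = 32,690 g.

(a) 2.22 L; (b) 32.7 kg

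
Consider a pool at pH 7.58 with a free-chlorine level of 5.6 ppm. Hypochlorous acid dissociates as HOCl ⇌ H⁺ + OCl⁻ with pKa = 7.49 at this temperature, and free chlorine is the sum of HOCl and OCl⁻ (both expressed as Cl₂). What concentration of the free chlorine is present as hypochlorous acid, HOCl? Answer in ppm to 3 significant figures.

[OCl⁻]/[HOCl] = 10^(pH − pKa) = 10^(7.58 − 7.49) = 10^0.09 = 1.23.
Fraction as HOCl = 1 / (1 + 1.23) = 0.4484.
HOCl = 0.4484 × 5.6 ppm = 2.511 ppm.

2.51 ppm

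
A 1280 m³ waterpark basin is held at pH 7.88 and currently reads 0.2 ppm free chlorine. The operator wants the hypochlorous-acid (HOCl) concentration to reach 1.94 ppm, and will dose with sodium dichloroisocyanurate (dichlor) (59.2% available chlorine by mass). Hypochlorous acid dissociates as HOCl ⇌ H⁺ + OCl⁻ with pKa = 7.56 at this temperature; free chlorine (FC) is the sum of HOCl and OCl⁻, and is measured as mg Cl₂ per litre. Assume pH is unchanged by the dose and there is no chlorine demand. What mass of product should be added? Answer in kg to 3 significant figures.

12.5 kg

Volume: 1280 m³ = 1,280,000 L.
[OCl⁻]/[HOCl] = 10^(pH − pKa) = 10^(7.88 − 7.56) = 2.089; fraction as HOCl = 1/(1 + 2.089) = 0.3237.
Free chlorine required for 1.94 ppm HOCl: 1.94 / 0.3237 = 5.993 ppm.
FC to add: 5.993 − 0.2 = 5.793 mg/L as Cl₂.
Cl₂ equivalent: 5.793 mg/L × 1,280,000 L = 7415 g.
Product at 59.2% available Cl: 7415 / 0.592 = 12,530 g.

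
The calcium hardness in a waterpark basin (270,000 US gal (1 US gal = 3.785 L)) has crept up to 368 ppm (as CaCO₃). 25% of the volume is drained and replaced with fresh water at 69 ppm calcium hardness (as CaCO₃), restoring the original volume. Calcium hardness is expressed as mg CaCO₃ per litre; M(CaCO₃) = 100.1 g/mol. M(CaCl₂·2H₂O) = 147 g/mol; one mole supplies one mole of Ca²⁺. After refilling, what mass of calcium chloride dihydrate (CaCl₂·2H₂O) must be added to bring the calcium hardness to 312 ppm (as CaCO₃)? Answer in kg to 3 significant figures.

28.1 kg

Volume: 270,000 US gal × 3.785 L/gal = 1,021,950 L.
After draining 25% and refilling: 368 × 0.75 + 69 × 0.25 = 293.25 ppm.
Deficit to target: 312 − 293.25 = 18.75 mg/L.
As CaCO₃: 18.75 mg/L × 1,021,950 L = 19,160 g; ÷ 100.1 = 191.4 mol Ca²⁺.
Mass: 191.4 × 147 = 28,140 g.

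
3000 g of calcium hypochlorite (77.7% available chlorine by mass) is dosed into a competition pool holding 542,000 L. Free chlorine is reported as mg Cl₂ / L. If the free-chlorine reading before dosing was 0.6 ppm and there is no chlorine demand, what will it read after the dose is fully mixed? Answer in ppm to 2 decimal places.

Available chlorine delivered: 3000 g × 0.777 = 2331 g as Cl₂.
Concentration rise: 2331 g / 542,000 L = 4.301 mg/L = 4.30 ppm.
Final FC: 0.6 + 4.30 = 4.90 ppm.

4.90 ppm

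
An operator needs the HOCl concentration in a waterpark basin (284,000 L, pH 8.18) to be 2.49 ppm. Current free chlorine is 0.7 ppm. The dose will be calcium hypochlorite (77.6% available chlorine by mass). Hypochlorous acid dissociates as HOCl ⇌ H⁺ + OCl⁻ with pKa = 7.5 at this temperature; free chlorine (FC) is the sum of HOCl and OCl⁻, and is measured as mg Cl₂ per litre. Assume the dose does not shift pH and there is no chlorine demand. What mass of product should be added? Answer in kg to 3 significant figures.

5.02 kg

[OCl⁻]/[HOCl] = 10^(pH − pKa) = 10^(8.18 − 7.5) = 4.786; fraction as HOCl = 1/(1 + 4.786) = 0.1728.
Free chlorine required for 2.49 ppm HOCl: 2.49 / 0.1728 = 14.41 ppm.
FC to add: 14.41 − 0.7 = 13.71 mg/L as Cl₂.
Cl₂ equivalent: 13.71 mg/L × 284,000 L = 3893 g.
Product at 77.6% available Cl: 3893 / 0.776 = 5017 g.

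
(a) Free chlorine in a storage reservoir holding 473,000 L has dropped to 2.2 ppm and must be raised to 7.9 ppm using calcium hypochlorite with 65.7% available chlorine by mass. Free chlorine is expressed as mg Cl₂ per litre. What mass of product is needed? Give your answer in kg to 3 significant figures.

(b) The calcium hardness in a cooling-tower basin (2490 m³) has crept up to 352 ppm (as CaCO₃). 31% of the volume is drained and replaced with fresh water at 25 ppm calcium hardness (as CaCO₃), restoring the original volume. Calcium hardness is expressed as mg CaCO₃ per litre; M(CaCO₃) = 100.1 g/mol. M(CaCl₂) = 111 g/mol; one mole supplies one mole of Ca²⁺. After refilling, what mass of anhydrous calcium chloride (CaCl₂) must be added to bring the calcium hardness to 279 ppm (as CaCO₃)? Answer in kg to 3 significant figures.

(a) 4.10 kg; (b) 78.3 kg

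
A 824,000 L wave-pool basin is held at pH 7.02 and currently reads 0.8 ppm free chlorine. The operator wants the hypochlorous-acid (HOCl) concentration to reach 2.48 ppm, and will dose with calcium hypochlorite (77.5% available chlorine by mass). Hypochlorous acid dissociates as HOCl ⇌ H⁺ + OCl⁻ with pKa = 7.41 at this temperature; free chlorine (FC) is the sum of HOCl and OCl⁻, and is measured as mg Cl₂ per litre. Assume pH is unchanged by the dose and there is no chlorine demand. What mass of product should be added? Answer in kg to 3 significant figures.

2.86 kg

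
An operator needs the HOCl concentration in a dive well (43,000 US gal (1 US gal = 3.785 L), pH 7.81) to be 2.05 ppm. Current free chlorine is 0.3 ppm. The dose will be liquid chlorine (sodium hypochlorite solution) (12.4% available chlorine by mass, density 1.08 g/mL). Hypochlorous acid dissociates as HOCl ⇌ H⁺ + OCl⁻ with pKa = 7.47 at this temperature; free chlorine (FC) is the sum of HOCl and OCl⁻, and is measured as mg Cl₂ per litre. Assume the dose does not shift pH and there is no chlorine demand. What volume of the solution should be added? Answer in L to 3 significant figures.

Volume: 43,000 US gal × 3.785 L/gal = 162,755 L.
[OCl⁻]/[HOCl] = 10^(pH − pKa) = 10^(7.81 − 7.47) = 2.188; fraction as HOCl = 1/(1 + 2.188) = 0.3137.
Free chlorine required for 2.05 ppm HOCl: 2.05 / 0.3137 = 6.535 ppm.
FC to add: 6.535 − 0.3 = 6.235 mg/L as Cl₂.
Cl₂ equivalent: 6.235 mg/L × 162,755 L = 1015 g.
Product at 12.4% available Cl: 1015 / 0.124 = 8184 g.
Volume: 8184 g ÷ 1.08 g/mL = 7577 mL.

7.58 L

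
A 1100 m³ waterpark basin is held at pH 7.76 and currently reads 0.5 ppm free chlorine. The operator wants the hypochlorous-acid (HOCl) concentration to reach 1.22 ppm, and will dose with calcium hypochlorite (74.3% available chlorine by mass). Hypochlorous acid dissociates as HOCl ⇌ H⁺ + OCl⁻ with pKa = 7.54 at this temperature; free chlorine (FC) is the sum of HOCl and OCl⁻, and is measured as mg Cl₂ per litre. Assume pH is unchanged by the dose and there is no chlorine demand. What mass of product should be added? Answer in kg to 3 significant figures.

Volume: 1100 m³ = 1,100,000 L.
[OCl⁻]/[HOCl] = 10^(pH − pKa) = 10^(7.76 − 7.54) = 1.66; fraction as HOCl = 1/(1 + 1.66) = 0.376.
Free chlorine required for 1.22 ppm HOCl: 1.22 / 0.376 = 3.245 ppm.
FC to add: 3.245 − 0.5 = 2.745 mg/L as Cl₂.
Cl₂ equivalent: 2.745 mg/L × 1,100,000 L = 3019 g.
Product at 74.3% available Cl: 3019 / 0.743 = 4063 g.

4.06 kg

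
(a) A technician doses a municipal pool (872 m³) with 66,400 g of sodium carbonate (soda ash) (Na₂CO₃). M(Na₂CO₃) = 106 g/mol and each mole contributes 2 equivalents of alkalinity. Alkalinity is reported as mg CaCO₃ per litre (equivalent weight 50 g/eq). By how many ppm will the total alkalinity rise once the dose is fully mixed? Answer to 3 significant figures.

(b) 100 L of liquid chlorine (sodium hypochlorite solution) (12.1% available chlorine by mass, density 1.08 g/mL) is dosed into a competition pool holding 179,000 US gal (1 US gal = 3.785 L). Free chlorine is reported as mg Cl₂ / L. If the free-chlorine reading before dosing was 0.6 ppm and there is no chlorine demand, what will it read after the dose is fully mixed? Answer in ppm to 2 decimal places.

(a) Volume: 872 m³ = 872,000 L.
(a) Moles of Na₂CO₃: 66,400 g ÷ 106 g/mol = 626.4 mol → 1253 eq of alkalinity.
(a) As CaCO₃: 1253 eq × 50 g/eq = 62,640 g.
(a) Rise: 62,640 g / 872,000 L × 1000 = 71.84 mg/L.

(b) Volume: 179,000 US gal × 3.785 L/gal = 677,515 L.
(b) Mass of solution: 100 L × 1000 mL/L × 1.08 g/mL = 108,000 g.
(b) Available chlorine delivered: 108,000 g × 0.121 = 13,070 g as Cl₂.
(b) Concentration rise: 13,070 g / 677,515 L = 19.29 mg/L = 19.29 ppm.
(b) Final FC: 0.6 + 19.29 = 19.89 ppm.

(a) 71.8 ppm; (b) 19.89 ppm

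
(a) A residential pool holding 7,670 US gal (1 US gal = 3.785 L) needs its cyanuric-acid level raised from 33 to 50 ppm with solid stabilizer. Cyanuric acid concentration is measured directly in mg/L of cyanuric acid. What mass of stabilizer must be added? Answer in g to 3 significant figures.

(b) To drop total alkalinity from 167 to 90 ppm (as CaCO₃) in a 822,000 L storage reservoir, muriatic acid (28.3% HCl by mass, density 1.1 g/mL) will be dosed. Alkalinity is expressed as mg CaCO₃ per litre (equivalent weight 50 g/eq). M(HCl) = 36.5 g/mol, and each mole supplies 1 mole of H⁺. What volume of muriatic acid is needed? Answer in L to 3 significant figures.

(a) Volume: 7,670 US gal × 3.785 L/gal = 29,031 L.
(a) CYA to add: (50 − 33) = 17 mg/L × 29,031 L = 493.5 g cyanuric acid.

(b) Alkalinity to neutralize: (167 − 90) = 77 mg/L as CaCO₃ × 822,000 L = 63,290 g as CaCO₃.
(b) Equivalents of H⁺ required: 63,290 ÷ 50 g/eq = 1266 eq = 1266 mol HCl.
(b) Mass of HCl: 1266 × 36.5 = 46,200 g.
(b) Mass of 28.3% solution: 46,200 / 0.283 = 163,300 g.
(b) Volume: 163,300 g ÷ 1.1 g/mL = 148,400 mL.

(a) 494 g; (b) 148 L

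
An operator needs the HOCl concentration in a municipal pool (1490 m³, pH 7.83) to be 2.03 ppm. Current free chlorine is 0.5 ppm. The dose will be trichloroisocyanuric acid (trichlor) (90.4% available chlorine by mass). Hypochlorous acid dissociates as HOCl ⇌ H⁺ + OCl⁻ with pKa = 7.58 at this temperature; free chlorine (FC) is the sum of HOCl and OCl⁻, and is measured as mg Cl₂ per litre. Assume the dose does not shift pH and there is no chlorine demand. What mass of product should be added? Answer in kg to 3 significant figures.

Volume: 1490 m³ = 1,490,000 L.
[OCl⁻]/[HOCl] = 10^(pH − pKa) = 10^(7.83 − 7.58) = 1.778; fraction as HOCl = 1/(1 + 1.778) = 0.3599.
Free chlorine required for 2.03 ppm HOCl: 2.03 / 0.3599 = 5.64 ppm.
FC to add: 5.64 − 0.5 = 5.14 mg/L as Cl₂.
Cl₂ equivalent: 5.14 mg/L × 1,490,000 L = 7658 g.
Product at 90.4% available Cl: 7658 / 0.904 = 8472 g.

8.47 kg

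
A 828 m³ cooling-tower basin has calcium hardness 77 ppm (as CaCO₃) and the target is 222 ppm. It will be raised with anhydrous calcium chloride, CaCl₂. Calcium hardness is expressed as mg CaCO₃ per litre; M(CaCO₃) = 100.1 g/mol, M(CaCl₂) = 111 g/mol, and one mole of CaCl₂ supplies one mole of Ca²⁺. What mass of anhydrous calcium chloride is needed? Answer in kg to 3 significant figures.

133 kg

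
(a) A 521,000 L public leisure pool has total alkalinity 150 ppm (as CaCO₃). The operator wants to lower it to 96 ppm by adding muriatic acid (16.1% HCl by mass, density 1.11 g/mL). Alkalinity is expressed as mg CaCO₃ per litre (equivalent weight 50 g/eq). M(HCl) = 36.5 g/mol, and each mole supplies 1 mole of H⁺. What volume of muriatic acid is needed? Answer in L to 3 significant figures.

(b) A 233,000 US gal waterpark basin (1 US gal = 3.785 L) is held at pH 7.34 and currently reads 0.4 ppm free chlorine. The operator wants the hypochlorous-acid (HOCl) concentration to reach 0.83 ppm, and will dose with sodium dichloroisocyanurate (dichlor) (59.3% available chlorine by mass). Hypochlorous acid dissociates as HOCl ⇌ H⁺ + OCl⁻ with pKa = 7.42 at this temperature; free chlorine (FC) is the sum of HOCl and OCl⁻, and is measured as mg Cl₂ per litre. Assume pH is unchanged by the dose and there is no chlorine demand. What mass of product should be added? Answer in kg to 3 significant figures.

(a) 115 L; (b) 1.67 kg

(a) Alkalinity to neutralize: (150 − 96) = 54 mg/L as CaCO₃ × 521,000 L = 28,130 g as CaCO₃.
(a) Equivalents of H⁺ required: 28,130 ÷ 50 g/eq = 562.7 eq = 562.7 mol HCl.
(a) Mass of HCl: 562.7 × 36.5 = 20,540 g.
(a) Mass of 16.1% solution: 20,540 / 0.161 = 127,600 g.
(a) Volume: 127,600 g ÷ 1.11 g/mL = 114,900 mL.

(b) Volume: 233,000 US gal × 3.785 L/gal = 881,905 L.
(b) [OCl⁻]/[HOCl] = 10^(pH − pKa) = 10^(7.34 − 7.42) = 0.8318; fraction as HOCl = 1/(1 + 0.8318) = 0.5459.
(b) Free chlorine required for 0.83 ppm HOCl: 0.83 / 0.5459 = 1.52 ppm.
(b) FC to add: 1.52 − 0.4 = 1.12 mg/L as Cl₂.
(b) Cl₂ equivalent: 1.12 mg/L × 881,905 L = 988.1 g.
(b) Product at 59.3% available Cl: 988.1 / 0.593 = 1666 g.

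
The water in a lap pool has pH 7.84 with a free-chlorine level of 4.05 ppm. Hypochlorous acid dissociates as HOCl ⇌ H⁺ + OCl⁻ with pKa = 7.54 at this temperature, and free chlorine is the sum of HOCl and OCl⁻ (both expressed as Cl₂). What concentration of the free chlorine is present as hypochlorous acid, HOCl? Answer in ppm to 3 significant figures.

[OCl⁻]/[HOCl] = 10^(pH − pKa) = 10^(7.84 − 7.54) = 10^0.30 = 1.995.
Fraction as HOCl = 1 / (1 + 1.995) = 0.3339.
HOCl = 0.3339 × 4.05 ppm = 1.352 ppm.

1.35 ppm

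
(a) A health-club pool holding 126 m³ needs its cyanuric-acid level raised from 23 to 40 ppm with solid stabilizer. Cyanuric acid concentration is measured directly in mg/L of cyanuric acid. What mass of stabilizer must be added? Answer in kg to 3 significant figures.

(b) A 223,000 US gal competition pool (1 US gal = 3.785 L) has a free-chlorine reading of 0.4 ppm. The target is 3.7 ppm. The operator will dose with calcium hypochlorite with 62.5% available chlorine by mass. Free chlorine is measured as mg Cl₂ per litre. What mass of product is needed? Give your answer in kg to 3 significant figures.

(a) 2.14 kg; (b) 4.46 kg

(a) Volume: 126 m³ = 126,000 L.
(a) CYA to add: (40 − 23) = 17 mg/L × 126,000 L = 2142 g cyanuric acid.

(b) Volume: 223,000 US gal × 3.785 L/gal = 844,055 L.
(b) Chlorine deficit: 3.7 − 0.4 = 3.3 ppm = 3.3 mg/L as Cl₂.
(b) Cl₂ equivalent needed: 3.3 mg/L × 844,055 L = 2,785,000 mg = 2785 g.
(b) Product at 62.5% available chlorine: 2785 / 0.625 = 4457 g.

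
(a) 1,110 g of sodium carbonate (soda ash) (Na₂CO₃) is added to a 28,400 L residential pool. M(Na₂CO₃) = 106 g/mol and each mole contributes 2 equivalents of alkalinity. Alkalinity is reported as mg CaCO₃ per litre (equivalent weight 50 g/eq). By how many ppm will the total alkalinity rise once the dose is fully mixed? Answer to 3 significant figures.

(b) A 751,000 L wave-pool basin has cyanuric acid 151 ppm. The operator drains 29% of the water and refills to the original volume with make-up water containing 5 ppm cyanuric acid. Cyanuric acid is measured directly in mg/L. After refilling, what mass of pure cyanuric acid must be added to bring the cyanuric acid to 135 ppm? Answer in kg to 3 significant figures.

(a) Moles of Na₂CO₃: 1,110 g ÷ 106 g/mol = 10.47 mol → 20.94 eq of alkalinity.
(a) As CaCO₃: 20.94 eq × 50 g/eq = 1047 g.
(a) Rise: 1047 g / 28,400 L × 1000 = 36.87 mg/L.

(b) After draining 29% and refilling: 151 × 0.71 + 5 × 0.29 = 108.66 ppm.
(b) Deficit to target: 135 − 108.66 = 26.34 mg/L.
(b) Mass: 26.34 mg/L × 751,000 L = 19,780 g cyanuric acid.

(a) 36.9 ppm; (b) 19.8 kg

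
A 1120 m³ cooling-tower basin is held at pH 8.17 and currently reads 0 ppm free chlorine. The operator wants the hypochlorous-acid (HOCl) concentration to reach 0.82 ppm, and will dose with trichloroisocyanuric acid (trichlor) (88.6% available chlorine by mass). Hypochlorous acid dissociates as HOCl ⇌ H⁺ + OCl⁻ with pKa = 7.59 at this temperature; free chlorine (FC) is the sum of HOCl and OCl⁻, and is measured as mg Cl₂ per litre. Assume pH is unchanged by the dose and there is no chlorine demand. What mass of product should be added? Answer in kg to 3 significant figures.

4.98 kg

Volume: 1120 m³ = 1,120,000 L.
[OCl⁻]/[HOCl] = 10^(pH − pKa) = 10^(8.17 − 7.59) = 3.802; fraction as HOCl = 1/(1 + 3.802) = 0.2083.
Free chlorine required for 0.82 ppm HOCl: 0.82 / 0.2083 = 3.938 ppm.
FC to add: 3.938 − 0 = 3.938 mg/L as Cl₂.
Cl₂ equivalent: 3.938 mg/L × 1,120,000 L = 4410 g.
Product at 88.6% available Cl: 4410 / 0.886 = 4977 g.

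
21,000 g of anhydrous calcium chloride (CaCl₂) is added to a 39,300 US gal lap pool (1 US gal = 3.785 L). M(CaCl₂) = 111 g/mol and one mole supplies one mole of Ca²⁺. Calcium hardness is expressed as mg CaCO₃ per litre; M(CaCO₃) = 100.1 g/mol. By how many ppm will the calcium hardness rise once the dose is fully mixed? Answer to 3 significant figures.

Volume: 39,300 US gal × 3.785 L/gal = 148,750 L.
Moles of Ca²⁺: 21,000 g ÷ 111 g/mol = 189.2 mol.
As CaCO₃: 189.2 mol × 100.1 g/mol = 18,940 g.
Rise: 18,940 g / 148,750 L × 1000 = 127.3 mg/L.

127 ppm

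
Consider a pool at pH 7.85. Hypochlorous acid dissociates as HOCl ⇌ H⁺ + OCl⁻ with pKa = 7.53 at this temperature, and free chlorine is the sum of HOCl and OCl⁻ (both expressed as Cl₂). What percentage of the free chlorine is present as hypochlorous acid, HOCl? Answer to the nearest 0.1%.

32.4%

[OCl⁻]/[HOCl] = 10^(pH − pKa) = 10^(7.85 − 7.53) = 10^0.32 = 2.089.
Fraction as HOCl = 1 / (1 + 2.089) = 0.3237.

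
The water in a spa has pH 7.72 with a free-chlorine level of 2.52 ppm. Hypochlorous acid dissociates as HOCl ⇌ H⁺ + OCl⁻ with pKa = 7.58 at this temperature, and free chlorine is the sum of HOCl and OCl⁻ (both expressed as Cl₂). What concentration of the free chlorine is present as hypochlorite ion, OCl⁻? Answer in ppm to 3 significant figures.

[OCl⁻]/[HOCl] = 10^(pH − pKa) = 10^(7.72 − 7.58) = 10^0.14 = 1.38.
Fraction as HOCl = 1 / (1 + 1.38) = 0.4201.
OCl⁻ = (1 − 0.4201) × 2.52 ppm = 1.461 ppm.

1.46 ppm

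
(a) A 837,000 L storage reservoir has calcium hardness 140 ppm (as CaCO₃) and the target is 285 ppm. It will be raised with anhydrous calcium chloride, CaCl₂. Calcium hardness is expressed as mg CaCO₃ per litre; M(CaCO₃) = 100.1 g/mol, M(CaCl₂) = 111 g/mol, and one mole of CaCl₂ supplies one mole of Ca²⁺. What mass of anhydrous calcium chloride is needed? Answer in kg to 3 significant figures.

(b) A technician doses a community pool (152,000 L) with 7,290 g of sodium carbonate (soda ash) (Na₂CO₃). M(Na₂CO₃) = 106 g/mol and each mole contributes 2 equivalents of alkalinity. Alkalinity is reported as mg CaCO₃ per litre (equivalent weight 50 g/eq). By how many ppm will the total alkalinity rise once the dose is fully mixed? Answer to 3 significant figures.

(a) 135 kg; (b) 45.2 ppm

(a) Hardness to add: (285 − 140) = 145 mg/L as CaCO₃ × 837,000 L = 121,400 g as CaCO₃.
(a) Moles of Ca²⁺ (1 mol Ca²⁺ ≡ 1 mol CaCO₃): 121,400 / 100.1 g/mol = 1212 mol.
(a) Mass of CaCl₂: 1212 × 111 = 134,600 g.

(b) Moles of Na₂CO₃: 7,290 g ÷ 106 g/mol = 68.77 mol → 137.5 eq of alkalinity.
(b) As CaCO₃: 137.5 eq × 50 g/eq = 6877 g.
(b) Rise: 6877 g / 152,000 L × 1000 = 45.25 mg/L.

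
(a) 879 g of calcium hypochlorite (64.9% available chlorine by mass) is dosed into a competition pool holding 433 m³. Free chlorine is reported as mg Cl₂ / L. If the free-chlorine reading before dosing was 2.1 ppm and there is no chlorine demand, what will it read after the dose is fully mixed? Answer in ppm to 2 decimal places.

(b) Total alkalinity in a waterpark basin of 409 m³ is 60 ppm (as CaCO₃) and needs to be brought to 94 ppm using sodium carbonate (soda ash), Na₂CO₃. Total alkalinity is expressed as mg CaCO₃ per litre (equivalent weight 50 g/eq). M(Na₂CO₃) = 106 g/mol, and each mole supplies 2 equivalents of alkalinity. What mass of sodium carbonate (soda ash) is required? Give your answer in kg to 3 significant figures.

(a) Volume: 433 m³ = 433,000 L.
(a) Available chlorine delivered: 879 g × 0.649 = 570.5 g as Cl₂.
(a) Concentration rise: 570.5 g / 433,000 L = 1.317 mg/L = 1.32 ppm.
(a) Final FC: 2.1 + 1.32 = 3.42 ppm.

(b) Volume: 409 m³ = 409,000 L.
(b) Alkalinity to add: (94 − 60) = 34 mg/L as CaCO₃ × 409,000 L = 13,910 g as CaCO₃.
(b) Equivalents: 13,910 g ÷ 50 g/eq = 278.1 eq.
(b) Each mole of Na₂CO₃ supplies 2 eq, so 278.1 / 2 = 139.1 mol.
(b) Mass: 139.1 mol × 106 g/mol = 14,740 g.

(a) 3.42 ppm; (b) 14.7 kg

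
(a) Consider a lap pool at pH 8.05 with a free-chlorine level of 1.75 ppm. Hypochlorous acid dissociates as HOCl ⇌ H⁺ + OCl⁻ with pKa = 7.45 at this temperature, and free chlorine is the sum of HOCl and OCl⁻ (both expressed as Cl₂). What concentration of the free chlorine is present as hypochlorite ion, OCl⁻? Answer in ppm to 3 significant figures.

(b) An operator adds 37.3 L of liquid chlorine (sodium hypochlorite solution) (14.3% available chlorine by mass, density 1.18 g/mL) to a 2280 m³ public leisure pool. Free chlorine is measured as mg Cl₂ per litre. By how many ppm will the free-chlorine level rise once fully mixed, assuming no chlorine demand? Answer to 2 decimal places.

(a) 1.40 ppm; (b) 2.76 ppm

(a) [OCl⁻]/[HOCl] = 10^(pH − pKa) = 10^(8.05 − 7.45) = 10^0.60 = 3.981.
(a) Fraction as HOCl = 1 / (1 + 3.981) = 0.2008.
(a) OCl⁻ = (1 − 0.2008) × 1.75 ppm = 1.399 ppm.

(b) Volume: 2280 m³ = 2,280,000 L.
(b) Mass of solution: 37.3 L × 1000 mL/L × 1.18 g/mL = 44,010 g.
(b) Available chlorine delivered: 44,010 g × 0.143 = 6294 g as Cl₂.
(b) Concentration rise: 6294 g / 2,280,000 L = 2.761 mg/L = 2.76 ppm.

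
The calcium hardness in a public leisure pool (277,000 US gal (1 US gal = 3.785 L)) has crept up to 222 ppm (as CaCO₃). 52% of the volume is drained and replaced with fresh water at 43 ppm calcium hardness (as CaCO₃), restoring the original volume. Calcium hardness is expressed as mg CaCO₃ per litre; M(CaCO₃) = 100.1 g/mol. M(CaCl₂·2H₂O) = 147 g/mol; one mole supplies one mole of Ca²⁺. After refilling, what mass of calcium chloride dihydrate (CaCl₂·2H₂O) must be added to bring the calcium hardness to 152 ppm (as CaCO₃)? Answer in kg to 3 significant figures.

Volume: 277,000 US gal × 3.785 L/gal = 1,048,445 L.
After draining 52% and refilling: 222 × 0.48 + 43 × 0.52 = 128.92 ppm.
Deficit to target: 152 − 128.92 = 23.08 mg/L.
As CaCO₃: 23.08 mg/L × 1,048,445 L = 24,200 g; ÷ 100.1 = 241.7 mol Ca²⁺.
Mass: 241.7 × 147 = 35,540 g.

35.5 kg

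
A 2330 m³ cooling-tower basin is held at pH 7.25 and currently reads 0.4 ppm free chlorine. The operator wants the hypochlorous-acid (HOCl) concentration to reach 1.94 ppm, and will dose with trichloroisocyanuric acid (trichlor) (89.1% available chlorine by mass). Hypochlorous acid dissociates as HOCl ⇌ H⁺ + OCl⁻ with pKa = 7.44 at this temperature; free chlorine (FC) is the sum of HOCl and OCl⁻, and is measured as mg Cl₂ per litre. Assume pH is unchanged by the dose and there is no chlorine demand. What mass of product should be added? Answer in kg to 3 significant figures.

7.30 kg

Volume: 2330 m³ = 2,330,000 L.
[OCl⁻]/[HOCl] = 10^(pH − pKa) = 10^(7.25 − 7.44) = 0.6457; fraction as HOCl = 1/(1 + 0.6457) = 0.6077.
Free chlorine required for 1.94 ppm HOCl: 1.94 / 0.6077 = 3.193 ppm.
FC to add: 3.193 − 0.4 = 2.793 mg/L as Cl₂.
Cl₂ equivalent: 2.793 mg/L × 2,330,000 L = 6507 g.
Product at 89.1% available Cl: 6507 / 0.891 = 7303 g.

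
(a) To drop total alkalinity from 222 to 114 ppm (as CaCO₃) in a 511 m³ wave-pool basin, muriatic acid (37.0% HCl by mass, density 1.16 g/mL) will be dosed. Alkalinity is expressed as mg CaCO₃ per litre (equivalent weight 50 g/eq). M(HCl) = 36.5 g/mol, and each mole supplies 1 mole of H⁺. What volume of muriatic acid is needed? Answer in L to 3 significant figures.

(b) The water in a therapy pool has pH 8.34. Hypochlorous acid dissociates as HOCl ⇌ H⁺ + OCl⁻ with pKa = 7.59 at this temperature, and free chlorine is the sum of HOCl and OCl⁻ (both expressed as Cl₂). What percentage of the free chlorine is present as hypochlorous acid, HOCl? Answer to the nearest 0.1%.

(a) 93.9 L; (b) 15.1%

(a) Volume: 511 m³ = 511,000 L.
(a) Alkalinity to neutralize: (222 − 114) = 108 mg/L as CaCO₃ × 511,000 L = 55,190 g as CaCO₃.
(a) Equivalents of H⁺ required: 55,190 ÷ 50 g/eq = 1104 eq = 1104 mol HCl.
(a) Mass of HCl: 1104 × 36.5 = 40,290 g.
(a) Mass of 37.0% solution: 40,290 / 0.37 = 108,900 g.
(a) Volume: 108,900 g ÷ 1.16 g/mL = 93,870 mL.

(b) [OCl⁻]/[HOCl] = 10^(pH − pKa) = 10^(8.34 − 7.59) = 10^0.75 = 5.623.
(b) Fraction as HOCl = 1 / (1 + 5.623) = 0.151.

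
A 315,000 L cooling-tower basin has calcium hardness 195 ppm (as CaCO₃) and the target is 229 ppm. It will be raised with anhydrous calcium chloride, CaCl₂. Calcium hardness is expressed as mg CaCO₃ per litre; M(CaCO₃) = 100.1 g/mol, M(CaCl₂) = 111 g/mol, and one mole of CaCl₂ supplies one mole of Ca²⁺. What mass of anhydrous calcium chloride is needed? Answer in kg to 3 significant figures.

11.9 kg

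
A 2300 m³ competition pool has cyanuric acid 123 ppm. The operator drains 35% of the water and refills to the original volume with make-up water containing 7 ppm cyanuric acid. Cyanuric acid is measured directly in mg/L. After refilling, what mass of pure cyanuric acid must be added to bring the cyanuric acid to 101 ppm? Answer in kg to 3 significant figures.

42.8 kg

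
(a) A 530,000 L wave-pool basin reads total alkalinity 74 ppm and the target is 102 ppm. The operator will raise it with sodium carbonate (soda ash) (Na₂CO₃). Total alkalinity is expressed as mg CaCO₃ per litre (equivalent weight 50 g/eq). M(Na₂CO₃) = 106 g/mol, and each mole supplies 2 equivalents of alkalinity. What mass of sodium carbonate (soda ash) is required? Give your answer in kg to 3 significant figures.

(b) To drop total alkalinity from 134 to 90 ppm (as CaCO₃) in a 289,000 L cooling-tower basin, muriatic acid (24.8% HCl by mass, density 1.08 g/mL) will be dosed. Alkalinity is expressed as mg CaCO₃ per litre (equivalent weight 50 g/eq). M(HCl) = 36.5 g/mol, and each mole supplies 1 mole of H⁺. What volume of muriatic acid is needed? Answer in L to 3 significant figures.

(a) 15.7 kg; (b) 34.7 L

(a) Alkalinity to add: (102 − 74) = 28 mg/L as CaCO₃ × 530,000 L = 14,840 g as CaCO₃.
(a) Equivalents: 14,840 g ÷ 50 g/eq = 296.8 eq.
(a) Each mole of Na₂CO₃ supplies 2 eq, so 296.8 / 2 = 148.4 mol.
(a) Mass: 148.4 mol × 106 g/mol = 15,730 g.

(b) Alkalinity to neutralize: (134 − 90) = 44 mg/L as CaCO₃ × 289,000 L = 12,720 g as CaCO₃.
(b) Equivalents of H⁺ required: 12,720 ÷ 50 g/eq = 254.3 eq = 254.3 mol HCl.
(b) Mass of HCl: 254.3 × 36.5 = 9283 g.
(b) Mass of 24.8% solution: 9283 / 0.248 = 37,430 g.
(b) Volume: 37,430 g ÷ 1.08 g/mL = 34,660 mL.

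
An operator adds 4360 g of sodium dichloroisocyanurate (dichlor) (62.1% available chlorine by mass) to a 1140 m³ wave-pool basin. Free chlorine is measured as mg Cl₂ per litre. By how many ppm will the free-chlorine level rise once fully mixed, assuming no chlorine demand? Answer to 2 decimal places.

2.38 ppm

Volume: 1140 m³ = 1,140,000 L.
Available chlorine delivered: 4360 g × 0.621 = 2708 g as Cl₂.
Concentration rise: 2708 g / 1,140,000 L = 2.375 mg/L = 2.38 ppm.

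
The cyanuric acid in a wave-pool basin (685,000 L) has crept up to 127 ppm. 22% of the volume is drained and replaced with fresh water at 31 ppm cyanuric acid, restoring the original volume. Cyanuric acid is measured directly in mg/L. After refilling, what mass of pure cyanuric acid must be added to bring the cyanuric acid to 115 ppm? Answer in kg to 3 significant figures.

After draining 22% and refilling: 127 × 0.78 + 31 × 0.22 = 105.88 ppm.
Deficit to target: 115 − 105.88 = 9.12 mg/L.
Mass: 9.12 mg/L × 685,000 L = 6247 g cyanuric acid.

6.25 kg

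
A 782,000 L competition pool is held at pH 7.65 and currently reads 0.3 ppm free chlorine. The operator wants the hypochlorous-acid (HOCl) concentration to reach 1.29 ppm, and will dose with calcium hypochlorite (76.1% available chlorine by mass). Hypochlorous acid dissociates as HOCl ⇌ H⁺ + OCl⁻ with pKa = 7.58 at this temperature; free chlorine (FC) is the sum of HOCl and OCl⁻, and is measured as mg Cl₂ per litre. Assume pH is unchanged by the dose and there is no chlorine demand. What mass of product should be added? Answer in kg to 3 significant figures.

[OCl⁻]/[HOCl] = 10^(pH − pKa) = 10^(7.65 − 7.58) = 1.175; fraction as HOCl = 1/(1 + 1.175) = 0.4598.
Free chlorine required for 1.29 ppm HOCl: 1.29 / 0.4598 = 2.806 ppm.
FC to add: 2.806 − 0.3 = 2.506 mg/L as Cl₂.
Cl₂ equivalent: 2.506 mg/L × 782,000 L = 1959 g.
Product at 76.1% available Cl: 1959 / 0.761 = 2575 g.

2.57 kg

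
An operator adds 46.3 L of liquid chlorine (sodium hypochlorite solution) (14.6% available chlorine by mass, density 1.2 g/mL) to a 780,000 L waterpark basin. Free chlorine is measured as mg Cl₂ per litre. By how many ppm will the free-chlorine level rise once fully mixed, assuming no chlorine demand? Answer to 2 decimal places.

Mass of solution: 46.3 L × 1000 mL/L × 1.2 g/mL = 55,560 g.
Available chlorine delivered: 55,560 g × 0.146 = 8112 g as Cl₂.
Concentration rise: 8112 g / 780,000 L = 10.4 mg/L = 10.40 ppm.

10.40 ppm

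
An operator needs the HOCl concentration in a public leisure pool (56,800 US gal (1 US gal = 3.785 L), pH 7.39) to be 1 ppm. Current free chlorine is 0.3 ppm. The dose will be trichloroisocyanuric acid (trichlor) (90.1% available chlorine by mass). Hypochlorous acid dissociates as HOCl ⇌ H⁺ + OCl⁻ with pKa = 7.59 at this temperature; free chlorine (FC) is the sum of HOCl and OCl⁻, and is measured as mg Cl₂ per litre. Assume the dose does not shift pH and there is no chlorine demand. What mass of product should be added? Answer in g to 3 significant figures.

Volume: 56,800 US gal × 3.785 L/gal = 214,988 L.
[OCl⁻]/[HOCl] = 10^(pH − pKa) = 10^(7.39 − 7.59) = 0.631; fraction as HOCl = 1/(1 + 0.631) = 0.6131.
Free chlorine required for 1 ppm HOCl: 1 / 0.6131 = 1.631 ppm.
FC to add: 1.631 − 0.3 = 1.331 mg/L as Cl₂.
Cl₂ equivalent: 1.331 mg/L × 214,988 L = 286.1 g.
Product at 90.1% available Cl: 286.1 / 0.901 = 317.6 g.

318 g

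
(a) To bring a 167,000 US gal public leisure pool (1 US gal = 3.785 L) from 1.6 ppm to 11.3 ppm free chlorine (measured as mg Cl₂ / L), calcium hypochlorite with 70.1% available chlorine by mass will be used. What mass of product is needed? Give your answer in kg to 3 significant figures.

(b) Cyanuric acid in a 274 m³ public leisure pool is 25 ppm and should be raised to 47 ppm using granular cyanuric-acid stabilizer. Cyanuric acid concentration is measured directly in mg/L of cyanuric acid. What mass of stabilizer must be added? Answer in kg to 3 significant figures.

(a) 8.75 kg; (b) 6.03 kg

(a) Volume: 167,000 US gal × 3.785 L/gal = 632,095 L.
(a) Chlorine deficit: 11.3 − 1.6 = 9.7 ppm = 9.7 mg/L as Cl₂.
(a) Cl₂ equivalent needed: 9.7 mg/L × 632,095 L = 6,131,000 mg = 6131 g.
(a) Product at 70.1% available chlorine: 6131 / 0.701 = 8747 g.

(b) Volume: 274 m³ = 274,000 L.
(b) CYA to add: (47 − 25) = 22 mg/L × 274,000 L = 6028 g cyanuric acid.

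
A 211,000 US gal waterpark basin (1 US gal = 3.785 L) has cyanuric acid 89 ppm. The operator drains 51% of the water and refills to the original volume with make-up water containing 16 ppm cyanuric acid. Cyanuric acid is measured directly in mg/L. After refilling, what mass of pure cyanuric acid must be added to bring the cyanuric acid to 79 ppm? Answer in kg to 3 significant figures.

21.7 kg

Volume: 211,000 US gal × 3.785 L/gal = 798,635 L.
After draining 51% and refilling: 89 × 0.49 + 16 × 0.51 = 51.77 ppm.
Deficit to target: 79 − 51.77 = 27.23 mg/L.
Mass: 27.23 mg/L × 798,635 L = 21,750 g cyanuric acid.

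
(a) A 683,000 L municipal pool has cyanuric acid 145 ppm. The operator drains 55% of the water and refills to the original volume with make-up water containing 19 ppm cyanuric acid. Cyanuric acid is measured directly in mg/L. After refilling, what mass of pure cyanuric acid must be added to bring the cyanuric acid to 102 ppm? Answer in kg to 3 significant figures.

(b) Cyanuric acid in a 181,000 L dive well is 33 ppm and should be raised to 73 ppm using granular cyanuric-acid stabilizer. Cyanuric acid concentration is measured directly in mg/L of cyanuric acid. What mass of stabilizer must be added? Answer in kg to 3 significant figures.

(a) 18.0 kg; (b) 7.24 kg

(a) After draining 55% and refilling: 145 × 0.45 + 19 × 0.55 = 75.7 ppm.
(a) Deficit to target: 102 − 75.7 = 26.3 mg/L.
(a) Mass: 26.3 mg/L × 683,000 L = 17,960 g cyanuric acid.

(b) CYA to add: (73 − 33) = 40 mg/L × 181,000 L = 7240 g cyanuric acid.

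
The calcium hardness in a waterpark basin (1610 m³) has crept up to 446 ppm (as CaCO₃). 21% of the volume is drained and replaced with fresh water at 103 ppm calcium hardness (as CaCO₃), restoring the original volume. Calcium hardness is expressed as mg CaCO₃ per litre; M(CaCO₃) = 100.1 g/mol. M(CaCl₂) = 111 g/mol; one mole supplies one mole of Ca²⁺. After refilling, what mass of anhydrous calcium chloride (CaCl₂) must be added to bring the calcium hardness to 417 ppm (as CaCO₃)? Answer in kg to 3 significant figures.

76.8 kg

Volume: 1610 m³ = 1,610,000 L.
After draining 21% and refilling: 446 × 0.79 + 103 × 0.21 = 373.97 ppm.
Deficit to target: 417 − 373.97 = 43.03 mg/L.
As CaCO₃: 43.03 mg/L × 1,610,000 L = 69,280 g; ÷ 100.1 = 692.1 mol Ca²⁺.
Mass: 692.1 × 111 = 76,820 g.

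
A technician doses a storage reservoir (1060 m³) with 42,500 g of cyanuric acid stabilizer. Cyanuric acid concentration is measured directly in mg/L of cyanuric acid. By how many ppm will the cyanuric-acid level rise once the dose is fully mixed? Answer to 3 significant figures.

40.1 ppm

Volume: 1060 m³ = 1,060,000 L.
Rise: 42,500 g / 1,060,000 L × 1000 = 40.09 mg/L.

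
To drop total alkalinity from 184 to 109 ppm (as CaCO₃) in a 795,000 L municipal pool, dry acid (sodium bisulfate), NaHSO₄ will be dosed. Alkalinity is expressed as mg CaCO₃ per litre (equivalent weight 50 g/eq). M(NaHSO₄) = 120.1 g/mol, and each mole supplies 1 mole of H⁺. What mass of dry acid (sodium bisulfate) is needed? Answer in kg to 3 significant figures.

143 kg

Alkalinity to neutralize: (184 − 109) = 75 mg/L as CaCO₃ × 795,000 L = 59,620 g as CaCO₃.
Equivalents of H⁺ required: 59,620 ÷ 50 g/eq = 1192 eq = 1192 mol NaHSO₄.
Mass of NaHSO₄: 1192 × 120.1 = 143,200 g.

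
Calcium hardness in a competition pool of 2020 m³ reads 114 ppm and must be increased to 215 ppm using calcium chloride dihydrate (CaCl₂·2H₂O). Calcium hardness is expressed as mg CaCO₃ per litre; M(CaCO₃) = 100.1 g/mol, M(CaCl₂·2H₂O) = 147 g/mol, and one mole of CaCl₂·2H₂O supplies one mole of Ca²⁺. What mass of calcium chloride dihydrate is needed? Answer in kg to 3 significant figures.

300 kg

Volume: 2020 m³ = 2,020,000 L.
Hardness to add: (215 − 114) = 101 mg/L as CaCO₃ × 2,020,000 L = 204,000 g as CaCO₃.
Moles of Ca²⁺ (1 mol Ca²⁺ ≡ 1 mol CaCO₃): 204,000 / 100.1 g/mol = 2038 mol.
Mass of CaCl₂·2H₂O: 2038 × 147 = 299,600 g.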